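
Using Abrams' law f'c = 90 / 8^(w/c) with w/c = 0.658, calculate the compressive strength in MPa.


f'c = 90 / 8^0.658
= 90 / 3.929
= 22.91 MPa

22.91


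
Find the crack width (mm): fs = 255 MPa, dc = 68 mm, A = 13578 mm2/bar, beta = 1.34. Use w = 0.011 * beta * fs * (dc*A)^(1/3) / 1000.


w = 0.011 * beta * fs * (dc * A)^(1/3) / 1000
= 0.011 * 1.34 * 255 * (68 * 13578)^(1/3) / 1000
= 0.366 mm

0.366


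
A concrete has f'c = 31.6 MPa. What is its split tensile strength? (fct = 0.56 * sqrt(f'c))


fct = 0.56 * sqrt(31.6)
= 0.56 * 5.621
= 3.148 MPa

3.148


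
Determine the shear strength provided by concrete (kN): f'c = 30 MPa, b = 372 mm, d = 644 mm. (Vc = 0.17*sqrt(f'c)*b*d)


Vc = 0.17 * sqrt(30) * 372 * 644 / 1000
= 223.07 kN

223.07


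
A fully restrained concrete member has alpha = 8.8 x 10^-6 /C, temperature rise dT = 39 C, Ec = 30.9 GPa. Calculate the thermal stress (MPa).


sigma = alpha * dT * Ec
= 8.8e-6 * 39 * 30.9 * 1000
= 10.605 MPa

10.605


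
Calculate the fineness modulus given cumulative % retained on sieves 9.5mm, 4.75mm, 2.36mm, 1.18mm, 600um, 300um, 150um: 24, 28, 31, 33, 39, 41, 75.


FM = sum(cumulative % retained) / 100
= 271 / 100
= 2.71

2.71


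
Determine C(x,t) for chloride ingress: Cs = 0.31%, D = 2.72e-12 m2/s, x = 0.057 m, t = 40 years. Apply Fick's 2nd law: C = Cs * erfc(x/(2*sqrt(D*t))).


t_seconds = 40 * 365.25 * 24 * 3600 = 1262304000.0 s
arg = 0.057 / (2 * sqrt(2.72e-12 * 1262304000.0))
= 0.4864
erfc(0.4864) = 0.4915
C = 0.31 * 0.4915 = 0.1524%

0.1524


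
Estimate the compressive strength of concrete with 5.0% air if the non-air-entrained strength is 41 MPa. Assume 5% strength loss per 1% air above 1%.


Strength loss = (5.0 - 1) * 5 = 20.0%
f'c = 41 * (1 - 20.0/100)
= 32.8 MPa

32.8


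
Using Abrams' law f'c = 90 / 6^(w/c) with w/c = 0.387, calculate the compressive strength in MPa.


f'c = 90 / 6^0.387
= 90 / 2.001
= 44.99 MPa

44.99


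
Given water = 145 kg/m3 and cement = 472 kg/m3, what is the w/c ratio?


w/c = water / cement
w/c = 145 / 472 = 0.307

0.307


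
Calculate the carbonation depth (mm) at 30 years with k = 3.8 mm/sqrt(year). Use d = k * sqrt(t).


depth = k * sqrt(t)
= 3.8 * sqrt(30)
= 20.81 mm

20.81


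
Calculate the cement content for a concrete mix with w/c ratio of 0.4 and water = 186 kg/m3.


Cement = water / (w/c)
= 186 / 0.4
= 465.0 kg/m3

465.0


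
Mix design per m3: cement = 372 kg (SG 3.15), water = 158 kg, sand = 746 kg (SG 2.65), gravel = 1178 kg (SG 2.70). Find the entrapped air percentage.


Vol cement = 372 / (3.15 * 1000) = 0.118095 m3
Vol water = 158 / 1000 = 0.158 m3
Vol sand = 746 / (2.65 * 1000) = 0.281509 m3
Vol gravel = 1178 / (2.70 * 1000) = 0.436296 m3
Total solid + water volume = 0.993901 m3
Air = (1 - 0.993901) * 100 = 0.61%

0.61


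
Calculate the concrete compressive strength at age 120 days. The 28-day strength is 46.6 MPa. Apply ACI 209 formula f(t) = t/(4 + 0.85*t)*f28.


f(120) = 120 / (4 + 0.85 * 120) * 46.6
= 120 / 106.0 * 46.6
= 52.75 MPa

52.75


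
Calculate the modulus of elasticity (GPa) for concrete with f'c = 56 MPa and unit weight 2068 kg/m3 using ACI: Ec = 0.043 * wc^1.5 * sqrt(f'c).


Ec = 0.043 * 2068^1.5 * sqrt(56) / 1000
= 30.26 GPa

30.26


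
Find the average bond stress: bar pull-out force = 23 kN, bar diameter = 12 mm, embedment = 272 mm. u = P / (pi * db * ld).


u = P / (pi * db * ld)
= 23 * 1000 / (pi * 12 * 272)
= 2.243 MPa

2.243


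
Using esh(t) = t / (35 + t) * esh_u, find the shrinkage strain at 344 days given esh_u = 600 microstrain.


esh(344) = 344 / (35 + 344) * 600
= 344 / 379 * 600
= 544.6 microstrain

544.6


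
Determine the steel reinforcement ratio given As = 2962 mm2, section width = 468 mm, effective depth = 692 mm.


rho = As / (b * d)
= 2962 / (468 * 692)
= 0.0091

0.0091


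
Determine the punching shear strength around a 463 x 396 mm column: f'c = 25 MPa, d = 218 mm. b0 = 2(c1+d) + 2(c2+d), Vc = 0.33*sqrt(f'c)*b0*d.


b0 = 2*(463 + 218) + 2*(396 + 218) = 2590 mm
Vc = 0.33 * sqrt(25) * 2590 * 218 / 1000
= 931.62 kN

931.62


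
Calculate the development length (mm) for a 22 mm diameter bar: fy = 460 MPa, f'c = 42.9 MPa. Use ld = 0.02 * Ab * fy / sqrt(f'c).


Ab = pi * 22^2 / 4 = 380.133 mm2
ld = 0.02 * 380.133 * 460 / sqrt(42.9)
= 533.9 mm

533.9


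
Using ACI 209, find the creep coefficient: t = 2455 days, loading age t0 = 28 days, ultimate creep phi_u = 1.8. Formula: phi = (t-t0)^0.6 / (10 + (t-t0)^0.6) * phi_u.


dt = 2455 - 28 = 2427
phi = 2427^0.6 / (10 + 2427^0.6) * 1.8
= 1.647

1.647


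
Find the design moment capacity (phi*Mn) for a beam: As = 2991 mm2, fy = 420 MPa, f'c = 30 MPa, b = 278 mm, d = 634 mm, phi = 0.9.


a = As * fy / (0.85 * f'c * b)
= 2991 * 420 / (0.85 * 30 * 278)
= 177.2069 mm
Mn = As * fy * (d - a/2) / 10^6
= 685.138 kN-m
phi*Mn = 0.9 * 685.138 = 616.62 kN-m

616.62


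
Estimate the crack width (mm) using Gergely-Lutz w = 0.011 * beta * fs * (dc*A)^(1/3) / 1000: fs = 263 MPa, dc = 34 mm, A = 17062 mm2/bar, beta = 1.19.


w = 0.011 * beta * fs * (dc * A)^(1/3) / 1000
= 0.011 * 1.19 * 263 * (34 * 17062)^(1/3) / 1000
= 0.287 mm

0.287


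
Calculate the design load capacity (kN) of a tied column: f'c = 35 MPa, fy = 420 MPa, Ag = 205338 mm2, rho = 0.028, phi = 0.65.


Ast = rho * Ag = 0.028 * 205338 = 5749.464 mm2
phi*Pn = 0.65 * 0.80 * (0.85 * 35 * (205338 - 5749.464) + 420 * 5749.464) / 1000
= 4343.32 kN

4343.32


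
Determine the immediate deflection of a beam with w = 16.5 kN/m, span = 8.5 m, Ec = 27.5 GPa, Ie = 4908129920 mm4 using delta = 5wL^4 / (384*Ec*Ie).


Convert: L = 8.5 m = 8500 mm, Ec = 27.5 GPa = 27500 MPa
delta = 5 * 16.5 * 8500^4 / (384 * 27500 * 4908129920)
= 8.31 mm

8.31


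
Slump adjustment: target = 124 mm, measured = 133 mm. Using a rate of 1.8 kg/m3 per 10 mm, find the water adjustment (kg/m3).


Difference = 124 - 133 = -9 mm
Water adjustment = -9 * 1.8 / 10 = -1.6 kg/m3

-1.6


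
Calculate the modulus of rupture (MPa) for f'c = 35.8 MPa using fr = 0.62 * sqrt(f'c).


fr = 0.62 * sqrt(35.8)
= 3.71 MPa

3.71


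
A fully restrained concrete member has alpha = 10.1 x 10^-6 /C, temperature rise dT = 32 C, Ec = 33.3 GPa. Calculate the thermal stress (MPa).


sigma = alpha * dT * Ec
= 10.1e-6 * 32 * 33.3 * 1000
= 10.763 MPa

10.763


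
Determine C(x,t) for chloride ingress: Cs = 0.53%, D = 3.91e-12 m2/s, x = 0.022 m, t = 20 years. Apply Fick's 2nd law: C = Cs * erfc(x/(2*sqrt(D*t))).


t_seconds = 20 * 365.25 * 24 * 3600 = 631152000.0 s
arg = 0.022 / (2 * sqrt(3.91e-12 * 631152000.0))
= 0.2214
erfc(0.2214) = 0.7542
C = 0.53 * 0.7542 = 0.3997%

0.3997


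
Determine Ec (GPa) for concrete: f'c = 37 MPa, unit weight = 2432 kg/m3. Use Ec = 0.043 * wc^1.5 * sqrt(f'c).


Ec = 0.043 * 2432^1.5 * sqrt(37) / 1000
= 31.37 GPa

31.37


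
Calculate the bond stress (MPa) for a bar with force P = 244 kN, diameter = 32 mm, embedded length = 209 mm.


u = P / (pi * db * ld)
= 244 * 1000 / (pi * 32 * 209)
= 11.613 MPa

11.613


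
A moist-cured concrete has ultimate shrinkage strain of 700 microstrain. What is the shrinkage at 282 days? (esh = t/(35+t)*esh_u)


esh(282) = 282 / (35 + 282) * 700
= 282 / 317 * 700
= 622.7 microstrain

622.7


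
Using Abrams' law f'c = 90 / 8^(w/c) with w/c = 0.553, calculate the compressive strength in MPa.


f'c = 90 / 8^0.553
= 90 / 3.158
= 28.5 MPa

28.5


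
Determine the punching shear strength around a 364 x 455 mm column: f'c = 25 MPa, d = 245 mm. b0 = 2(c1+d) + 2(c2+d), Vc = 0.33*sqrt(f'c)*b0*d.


b0 = 2*(364 + 245) + 2*(455 + 245) = 2618 mm
Vc = 0.33 * sqrt(25) * 2618 * 245 / 1000
= 1058.33 kN

1058.33


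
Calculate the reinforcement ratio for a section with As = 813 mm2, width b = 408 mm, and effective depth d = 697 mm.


rho = As / (b * d)
= 813 / (408 * 697)
= 0.0029

0.0029


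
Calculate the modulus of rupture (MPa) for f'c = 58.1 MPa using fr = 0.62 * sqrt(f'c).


fr = 0.62 * sqrt(58.1)
= 4.726 MPa

4.726


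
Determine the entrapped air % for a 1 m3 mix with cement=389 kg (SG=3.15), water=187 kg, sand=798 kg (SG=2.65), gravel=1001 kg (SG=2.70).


Vol cement = 389 / (3.15 * 1000) = 0.123492 m3
Vol water = 187 / 1000 = 0.187 m3
Vol sand = 798 / (2.65 * 1000) = 0.301132 m3
Vol gravel = 1001 / (2.70 * 1000) = 0.370741 m3
Total solid + water volume = 0.982365 m3
Air = (1 - 0.982365) * 100 = 1.76%

1.76


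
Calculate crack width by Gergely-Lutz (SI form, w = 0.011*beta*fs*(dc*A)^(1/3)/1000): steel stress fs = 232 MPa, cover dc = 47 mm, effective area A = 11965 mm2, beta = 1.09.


w = 0.011 * beta * fs * (dc * A)^(1/3) / 1000
= 0.011 * 1.09 * 232 * (47 * 11965)^(1/3) / 1000
= 0.23 mm

0.23


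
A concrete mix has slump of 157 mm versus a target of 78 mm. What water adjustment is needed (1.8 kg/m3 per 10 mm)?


Difference = 78 - 157 = -79 mm
Water adjustment = -79 * 1.8 / 10 = -14.2 kg/m3

-14.2


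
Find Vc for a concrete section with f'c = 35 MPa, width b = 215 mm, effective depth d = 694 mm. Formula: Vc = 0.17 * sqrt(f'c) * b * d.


Vc = 0.17 * sqrt(35) * 215 * 694 / 1000
= 150.07 kN

150.07


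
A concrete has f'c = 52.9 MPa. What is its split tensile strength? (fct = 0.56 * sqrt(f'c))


fct = 0.56 * sqrt(52.9)
= 0.56 * 7.273
= 4.073 MPa

4.073


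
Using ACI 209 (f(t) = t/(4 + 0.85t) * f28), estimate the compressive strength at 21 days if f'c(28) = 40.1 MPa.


f(21) = 21 / (4 + 0.85 * 21) * 40.1
= 21 / 21.85 * 40.1
= 38.54 MPa

38.54


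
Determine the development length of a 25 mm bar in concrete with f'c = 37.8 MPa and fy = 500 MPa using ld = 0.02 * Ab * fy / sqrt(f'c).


Ab = pi * 25^2 / 4 = 490.874 mm2
ld = 0.02 * 490.874 * 500 / sqrt(37.8)
= 798.4 mm

798.4


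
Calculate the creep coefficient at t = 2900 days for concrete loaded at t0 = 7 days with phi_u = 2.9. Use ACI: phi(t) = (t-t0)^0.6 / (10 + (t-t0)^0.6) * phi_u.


dt = 2900 - 7 = 2893
phi = 2893^0.6 / (10 + 2893^0.6) * 2.9
= 2.676

2.676


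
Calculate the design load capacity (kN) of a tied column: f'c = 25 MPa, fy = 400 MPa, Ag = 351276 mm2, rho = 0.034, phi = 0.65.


Ast = rho * Ag = 0.034 * 351276 = 11943.384 mm2
phi*Pn = 0.65 * 0.80 * (0.85 * 25 * (351276 - 11943.384) + 400 * 11943.384) / 1000
= 6233.85 kN

6233.85


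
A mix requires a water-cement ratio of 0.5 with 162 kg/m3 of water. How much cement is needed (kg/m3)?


Cement = water / (w/c)
= 162 / 0.5
= 324.0 kg/m3

324.0


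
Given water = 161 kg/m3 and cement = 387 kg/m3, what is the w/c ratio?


w/c = water / cement
w/c = 161 / 387 = 0.416

0.416


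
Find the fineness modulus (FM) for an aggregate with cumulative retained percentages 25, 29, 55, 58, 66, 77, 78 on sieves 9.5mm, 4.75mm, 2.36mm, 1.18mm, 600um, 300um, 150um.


FM = sum(cumulative % retained) / 100
= 388 / 100
= 3.88

3.88


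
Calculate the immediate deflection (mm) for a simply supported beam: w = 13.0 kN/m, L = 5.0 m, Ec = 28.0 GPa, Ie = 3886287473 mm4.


Convert: L = 5.0 m = 5000 mm, Ec = 28.0 GPa = 28000 MPa
delta = 5 * 13.0 * 5000^4 / (384 * 28000 * 3886287473)
= 0.97 mm

0.97


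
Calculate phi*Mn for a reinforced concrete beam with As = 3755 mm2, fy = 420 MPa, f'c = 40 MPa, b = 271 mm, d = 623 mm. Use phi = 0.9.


a = As * fy / (0.85 * f'c * b)
= 3755 * 420 / (0.85 * 40 * 271)
= 171.1634 mm
Mn = As * fy * (d - a/2) / 10^6
= 847.5624 kN-m
phi*Mn = 0.9 * 847.5624 = 762.81 kN-m

762.81


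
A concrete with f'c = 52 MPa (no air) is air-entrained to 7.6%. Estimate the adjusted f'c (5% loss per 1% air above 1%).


Strength loss = (7.6 - 1) * 5 = 33.0%
f'c = 52 * (1 - 33.0/100)
= 34.84 MPa

34.84


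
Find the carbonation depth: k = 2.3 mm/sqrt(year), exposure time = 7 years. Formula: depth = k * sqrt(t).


depth = k * sqrt(t)
= 2.3 * sqrt(7)
= 6.09 mm

6.09


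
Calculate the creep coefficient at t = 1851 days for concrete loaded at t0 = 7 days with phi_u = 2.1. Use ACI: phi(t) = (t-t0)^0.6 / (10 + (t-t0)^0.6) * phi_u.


dt = 1851 - 7 = 1844
phi = 1844^0.6 / (10 + 1844^0.6) * 2.1
= 1.892

1.892


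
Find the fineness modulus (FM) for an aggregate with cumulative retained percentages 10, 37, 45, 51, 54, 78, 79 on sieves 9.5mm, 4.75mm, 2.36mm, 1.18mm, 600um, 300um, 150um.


FM = sum(cumulative % retained) / 100
= 354 / 100
= 3.54

3.54


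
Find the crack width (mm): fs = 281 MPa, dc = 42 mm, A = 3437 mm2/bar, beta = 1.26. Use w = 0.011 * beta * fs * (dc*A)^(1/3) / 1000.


w = 0.011 * beta * fs * (dc * A)^(1/3) / 1000
= 0.011 * 1.26 * 281 * (42 * 3437)^(1/3) / 1000
= 0.204 mm

0.204


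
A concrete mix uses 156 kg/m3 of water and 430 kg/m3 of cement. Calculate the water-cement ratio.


w/c = water / cement
w/c = 156 / 430 = 0.363

0.363


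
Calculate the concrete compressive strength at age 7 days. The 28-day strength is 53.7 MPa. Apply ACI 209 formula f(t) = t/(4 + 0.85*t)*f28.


f(7) = 7 / (4 + 0.85 * 7) * 53.7
= 7 / 9.95 * 53.7
= 37.78 MPa

37.78


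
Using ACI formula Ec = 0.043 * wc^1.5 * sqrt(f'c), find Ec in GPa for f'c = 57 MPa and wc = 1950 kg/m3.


Ec = 0.043 * 1950^1.5 * sqrt(57) / 1000
= 27.95 GPa

27.95


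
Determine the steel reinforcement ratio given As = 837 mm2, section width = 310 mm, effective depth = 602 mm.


rho = As / (b * d)
= 837 / (310 * 602)
= 0.0045

0.0045


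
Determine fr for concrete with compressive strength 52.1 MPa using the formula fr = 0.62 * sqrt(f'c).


fr = 0.62 * sqrt(52.1)
= 4.475 MPa

4.475


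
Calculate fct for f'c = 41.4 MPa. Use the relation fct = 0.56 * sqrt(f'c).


fct = 0.56 * sqrt(41.4)
= 0.56 * 6.434
= 3.603 MPa

3.603


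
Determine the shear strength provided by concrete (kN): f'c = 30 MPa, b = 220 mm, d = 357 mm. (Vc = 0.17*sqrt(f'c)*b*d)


Vc = 0.17 * sqrt(30) * 220 * 357 / 1000
= 73.13 kN

73.13


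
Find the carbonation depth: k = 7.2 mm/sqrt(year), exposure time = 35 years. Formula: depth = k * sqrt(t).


depth = k * sqrt(t)
= 7.2 * sqrt(35)
= 42.6 mm

42.6


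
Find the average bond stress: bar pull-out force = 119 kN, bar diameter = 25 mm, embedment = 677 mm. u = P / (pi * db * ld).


u = P / (pi * db * ld)
= 119 * 1000 / (pi * 25 * 677)
= 2.238 MPa

2.238


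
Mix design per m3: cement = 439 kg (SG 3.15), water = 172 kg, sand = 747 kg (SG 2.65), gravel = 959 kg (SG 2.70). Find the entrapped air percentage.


Vol cement = 439 / (3.15 * 1000) = 0.139365 m3
Vol water = 172 / 1000 = 0.172 m3
Vol sand = 747 / (2.65 * 1000) = 0.281887 m3
Vol gravel = 959 / (2.70 * 1000) = 0.355185 m3
Total solid + water volume = 0.948437 m3
Air = (1 - 0.948437) * 100 = 5.16%

5.16


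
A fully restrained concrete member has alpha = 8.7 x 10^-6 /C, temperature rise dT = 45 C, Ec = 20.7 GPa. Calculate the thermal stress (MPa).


sigma = alpha * dT * Ec
= 8.7e-6 * 45 * 20.7 * 1000
= 8.104 MPa

8.104


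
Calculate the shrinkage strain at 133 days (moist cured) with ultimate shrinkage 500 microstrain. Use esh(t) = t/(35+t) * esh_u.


esh(133) = 133 / (35 + 133) * 500
= 133 / 168 * 500
= 395.8 microstrain

395.8


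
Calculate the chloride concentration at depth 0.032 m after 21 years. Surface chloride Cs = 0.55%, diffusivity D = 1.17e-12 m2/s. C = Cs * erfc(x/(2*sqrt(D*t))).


t_seconds = 21 * 365.25 * 24 * 3600 = 662709600.0 s
arg = 0.032 / (2 * sqrt(1.17e-12 * 662709600.0))
= 0.5746
erfc(0.5746) = 0.4164
C = 0.55 * 0.4164 = 0.229%

0.229


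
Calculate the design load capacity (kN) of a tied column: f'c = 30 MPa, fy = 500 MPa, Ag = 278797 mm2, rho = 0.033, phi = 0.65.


Ast = rho * Ag = 0.033 * 278797 = 9200.301 mm2
phi*Pn = 0.65 * 0.80 * (0.85 * 30 * (278797 - 9200.301) + 500 * 9200.301) / 1000
= 5966.93 kN

5966.93


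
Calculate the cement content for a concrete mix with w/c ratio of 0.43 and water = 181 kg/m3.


Cement = water / (w/c)
= 181 / 0.43
= 420.9 kg/m3

420.9


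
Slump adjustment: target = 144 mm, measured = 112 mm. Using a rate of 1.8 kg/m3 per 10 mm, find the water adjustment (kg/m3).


Difference = 144 - 112 = 32 mm
Water adjustment = 32 * 1.8 / 10 = 5.8 kg/m3

5.8


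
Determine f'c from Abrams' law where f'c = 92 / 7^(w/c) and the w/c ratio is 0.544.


f'c = 92 / 7^0.544
= 92 / 2.882
= 31.92 MPa

31.92


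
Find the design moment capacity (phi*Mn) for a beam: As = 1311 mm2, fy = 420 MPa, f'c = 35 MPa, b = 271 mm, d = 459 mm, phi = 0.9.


a = As * fy / (0.85 * f'c * b)
= 1311 * 420 / (0.85 * 35 * 271)
= 68.2961 mm
Mn = As * fy * (d - a/2) / 10^6
= 233.932 kN-m
phi*Mn = 0.9 * 233.932 = 210.54 kN-m

210.54


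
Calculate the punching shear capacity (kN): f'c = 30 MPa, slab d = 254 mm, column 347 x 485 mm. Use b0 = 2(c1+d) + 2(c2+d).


b0 = 2*(347 + 254) + 2*(485 + 254) = 2680 mm
Vc = 0.33 * sqrt(30) * 2680 * 254 / 1000
= 1230.39 kN

1230.39


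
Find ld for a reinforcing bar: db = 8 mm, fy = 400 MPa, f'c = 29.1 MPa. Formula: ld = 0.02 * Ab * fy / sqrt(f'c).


Ab = pi * 8^2 / 4 = 50.265 mm2
ld = 0.02 * 50.265 * 400 / sqrt(29.1)
= 74.5 mm

74.5


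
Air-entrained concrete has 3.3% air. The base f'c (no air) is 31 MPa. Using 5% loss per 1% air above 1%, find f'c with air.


Strength loss = (3.3 - 1) * 5 = 11.5%
f'c = 31 * (1 - 11.5/100)
= 27.43 MPa

27.43


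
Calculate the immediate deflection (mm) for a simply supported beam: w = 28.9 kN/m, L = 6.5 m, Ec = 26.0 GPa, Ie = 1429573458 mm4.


Convert: L = 6.5 m = 6500 mm, Ec = 26.0 GPa = 26000 MPa
delta = 5 * 28.9 * 6500^4 / (384 * 26000 * 1429573458)
= 18.07 mm

18.07


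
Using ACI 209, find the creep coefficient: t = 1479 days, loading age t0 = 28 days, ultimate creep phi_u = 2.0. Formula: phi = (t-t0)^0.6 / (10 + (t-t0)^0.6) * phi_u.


dt = 1479 - 28 = 1451
phi = 1451^0.6 / (10 + 1451^0.6) * 2.0
= 1.775

1.775


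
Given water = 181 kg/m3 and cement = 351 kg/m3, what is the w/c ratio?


w/c = water / cement
w/c = 181 / 351 = 0.516

0.516


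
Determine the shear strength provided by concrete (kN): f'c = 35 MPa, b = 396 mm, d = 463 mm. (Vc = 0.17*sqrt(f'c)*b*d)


Vc = 0.17 * sqrt(35) * 396 * 463 / 1000
= 184.4 kN

184.4


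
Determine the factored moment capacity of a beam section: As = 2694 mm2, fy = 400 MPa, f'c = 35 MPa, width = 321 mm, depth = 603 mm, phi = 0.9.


a = As * fy / (0.85 * f'c * b)
= 2694 * 400 / (0.85 * 35 * 321)
= 112.8407 mm
Mn = As * fy * (d - a/2) / 10^6
= 588.9943 kN-m
phi*Mn = 0.9 * 588.9943 = 530.09 kN-m

530.09


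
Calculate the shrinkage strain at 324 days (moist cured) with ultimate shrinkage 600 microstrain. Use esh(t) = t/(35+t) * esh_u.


esh(324) = 324 / (35 + 324) * 600
= 324 / 359 * 600
= 541.5 microstrain

541.5


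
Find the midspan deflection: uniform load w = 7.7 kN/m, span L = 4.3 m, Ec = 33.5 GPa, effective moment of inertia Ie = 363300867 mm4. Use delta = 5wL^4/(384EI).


Convert: L = 4.3 m = 4300 mm, Ec = 33.5 GPa = 33500 MPa
delta = 5 * 7.7 * 4300^4 / (384 * 33500 * 363300867)
= 2.82 mm

2.82


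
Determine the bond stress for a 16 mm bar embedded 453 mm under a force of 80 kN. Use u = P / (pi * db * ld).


u = P / (pi * db * ld)
= 80 * 1000 / (pi * 16 * 453)
= 3.513 MPa

3.513


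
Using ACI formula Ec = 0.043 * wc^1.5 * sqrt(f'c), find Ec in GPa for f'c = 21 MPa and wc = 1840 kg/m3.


Ec = 0.043 * 1840^1.5 * sqrt(21) / 1000
= 15.55 GPa

15.55


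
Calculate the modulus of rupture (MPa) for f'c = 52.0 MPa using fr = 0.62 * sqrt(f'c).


fr = 0.62 * sqrt(52.0)
= 4.471 MPa

4.471


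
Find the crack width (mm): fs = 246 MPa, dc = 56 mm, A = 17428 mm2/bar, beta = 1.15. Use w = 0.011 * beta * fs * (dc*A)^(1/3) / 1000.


w = 0.011 * beta * fs * (dc * A)^(1/3) / 1000
= 0.011 * 1.15 * 246 * (56 * 17428)^(1/3) / 1000
= 0.309 mm

0.309


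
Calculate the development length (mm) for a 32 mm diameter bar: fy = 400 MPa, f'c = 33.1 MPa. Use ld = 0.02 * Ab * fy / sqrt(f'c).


Ab = pi * 32^2 / 4 = 804.248 mm2
ld = 0.02 * 804.248 * 400 / sqrt(33.1)
= 1118.3 mm

1118.3


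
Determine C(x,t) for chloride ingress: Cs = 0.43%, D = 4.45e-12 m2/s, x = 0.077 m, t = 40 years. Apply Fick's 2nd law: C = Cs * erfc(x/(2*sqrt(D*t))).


t_seconds = 40 * 365.25 * 24 * 3600 = 1262304000.0 s
arg = 0.077 / (2 * sqrt(4.45e-12 * 1262304000.0))
= 0.5137
erfc(0.5137) = 0.4676
C = 0.43 * 0.4676 = 0.201%

0.201


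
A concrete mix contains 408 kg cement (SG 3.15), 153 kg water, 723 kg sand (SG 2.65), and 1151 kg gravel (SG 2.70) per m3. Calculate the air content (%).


Vol cement = 408 / (3.15 * 1000) = 0.129524 m3
Vol water = 153 / 1000 = 0.153 m3
Vol sand = 723 / (2.65 * 1000) = 0.27283 m3
Vol gravel = 1151 / (2.70 * 1000) = 0.426296 m3
Total solid + water volume = 0.98165 m3
Air = (1 - 0.98165) * 100 = 1.83%

1.83


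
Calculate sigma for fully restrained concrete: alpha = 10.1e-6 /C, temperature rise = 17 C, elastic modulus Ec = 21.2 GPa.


sigma = alpha * dT * Ec
= 10.1e-6 * 17 * 21.2 * 1000
= 3.64 MPa

3.64


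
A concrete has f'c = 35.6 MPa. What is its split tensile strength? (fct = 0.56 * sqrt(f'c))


fct = 0.56 * sqrt(35.6)
= 0.56 * 5.967
= 3.341 MPa

3.341


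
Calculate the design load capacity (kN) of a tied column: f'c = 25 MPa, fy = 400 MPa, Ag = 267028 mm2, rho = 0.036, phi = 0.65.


Ast = rho * Ag = 0.036 * 267028 = 9613.008 mm2
phi*Pn = 0.65 * 0.80 * (0.85 * 25 * (267028 - 9613.008) + 400 * 9613.008) / 1000
= 4843.94 kN

4843.94


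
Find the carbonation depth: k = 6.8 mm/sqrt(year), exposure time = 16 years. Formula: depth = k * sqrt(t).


depth = k * sqrt(t)
= 6.8 * sqrt(16)
= 27.2 mm

27.2


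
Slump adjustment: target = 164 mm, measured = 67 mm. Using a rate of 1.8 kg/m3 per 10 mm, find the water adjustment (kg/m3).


Difference = 164 - 67 = 97 mm
Water adjustment = 97 * 1.8 / 10 = 17.5 kg/m3

17.5


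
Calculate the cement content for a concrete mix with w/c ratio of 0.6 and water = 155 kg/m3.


Cement = water / (w/c)
= 155 / 0.6
= 258.3 kg/m3

258.3


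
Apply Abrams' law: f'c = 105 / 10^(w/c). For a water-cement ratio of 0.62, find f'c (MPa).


f'c = 105 / 10^0.62
= 105 / 4.169
= 25.19 MPa

25.19


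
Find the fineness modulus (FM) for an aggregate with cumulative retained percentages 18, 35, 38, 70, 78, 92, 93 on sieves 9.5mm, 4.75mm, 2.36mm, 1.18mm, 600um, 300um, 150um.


FM = sum(cumulative % retained) / 100
= 424 / 100
= 4.24

4.24


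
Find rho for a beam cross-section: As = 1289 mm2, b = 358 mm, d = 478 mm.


rho = As / (b * d)
= 1289 / (358 * 478)
= 0.0075

0.0075


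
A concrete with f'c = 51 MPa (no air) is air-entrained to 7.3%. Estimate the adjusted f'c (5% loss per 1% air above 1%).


Strength loss = (7.3 - 1) * 5 = 31.5%
f'c = 51 * (1 - 31.5/100)
= 34.94 MPa

34.94


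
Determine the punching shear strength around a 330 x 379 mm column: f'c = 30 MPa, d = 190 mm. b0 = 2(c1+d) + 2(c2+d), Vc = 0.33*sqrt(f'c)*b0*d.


b0 = 2*(330 + 190) + 2*(379 + 190) = 2178 mm
Vc = 0.33 * sqrt(30) * 2178 * 190 / 1000
= 747.97 kN

747.97


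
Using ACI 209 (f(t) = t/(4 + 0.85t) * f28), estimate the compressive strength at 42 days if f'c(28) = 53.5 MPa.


f(42) = 42 / (4 + 0.85 * 42) * 53.5
= 42 / 39.7 * 53.5
= 56.6 MPa

56.6


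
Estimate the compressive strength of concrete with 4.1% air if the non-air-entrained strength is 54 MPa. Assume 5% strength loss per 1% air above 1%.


Strength loss = (4.1 - 1) * 5 = 15.5%
f'c = 54 * (1 - 15.5/100)
= 45.63 MPa

45.63


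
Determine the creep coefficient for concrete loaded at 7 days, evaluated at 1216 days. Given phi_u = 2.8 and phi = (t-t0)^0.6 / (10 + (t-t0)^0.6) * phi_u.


dt = 1216 - 7 = 1209
phi = 1209^0.6 / (10 + 1209^0.6) * 2.8
= 2.453

2.453


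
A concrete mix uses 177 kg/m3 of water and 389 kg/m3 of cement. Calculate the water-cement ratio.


w/c = water / cement
w/c = 177 / 389 = 0.455

0.455


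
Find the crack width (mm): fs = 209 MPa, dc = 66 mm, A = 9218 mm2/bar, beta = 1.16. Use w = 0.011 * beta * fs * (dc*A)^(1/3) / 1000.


w = 0.011 * beta * fs * (dc * A)^(1/3) / 1000
= 0.011 * 1.16 * 209 * (66 * 9218)^(1/3) / 1000
= 0.226 mm

0.226


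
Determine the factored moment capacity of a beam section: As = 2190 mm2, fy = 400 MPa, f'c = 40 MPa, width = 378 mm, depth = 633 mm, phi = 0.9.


a = As * fy / (0.85 * f'c * b)
= 2190 * 400 / (0.85 * 40 * 378)
= 68.1606 mm
Mn = As * fy * (d - a/2) / 10^6
= 524.6537 kN-m
phi*Mn = 0.9 * 524.6537 = 472.19 kN-m

472.19


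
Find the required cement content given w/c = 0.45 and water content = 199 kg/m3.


Cement = water / (w/c)
= 199 / 0.45
= 442.2 kg/m3

442.2


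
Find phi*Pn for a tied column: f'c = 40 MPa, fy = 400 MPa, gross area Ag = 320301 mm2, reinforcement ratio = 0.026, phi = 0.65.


Ast = rho * Ag = 0.026 * 320301 = 8327.826 mm2
phi*Pn = 0.65 * 0.80 * (0.85 * 40 * (320301 - 8327.826) + 400 * 8327.826) / 1000
= 7247.87 kN

7247.87


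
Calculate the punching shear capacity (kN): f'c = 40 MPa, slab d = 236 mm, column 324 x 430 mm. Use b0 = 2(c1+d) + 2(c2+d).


b0 = 2*(324 + 236) + 2*(430 + 236) = 2452 mm
Vc = 0.33 * sqrt(40) * 2452 * 236 / 1000
= 1207.75 kN

1207.75


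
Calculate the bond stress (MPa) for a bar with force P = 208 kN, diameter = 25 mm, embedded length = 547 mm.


u = P / (pi * db * ld)
= 208 * 1000 / (pi * 25 * 547)
= 4.842 MPa

4.842


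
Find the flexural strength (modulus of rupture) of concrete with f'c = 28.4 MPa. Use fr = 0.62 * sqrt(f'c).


fr = 0.62 * sqrt(28.4)
= 3.304 MPa

3.304


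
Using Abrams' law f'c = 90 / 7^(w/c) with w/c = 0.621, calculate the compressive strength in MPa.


f'c = 90 / 7^0.621
= 90 / 3.348
= 26.88 MPa

26.88


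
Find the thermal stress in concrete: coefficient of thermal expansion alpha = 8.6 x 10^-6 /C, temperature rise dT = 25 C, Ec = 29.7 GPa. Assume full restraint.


sigma = alpha * dT * Ec
= 8.6e-6 * 25 * 29.7 * 1000
= 6.385 MPa

6.385


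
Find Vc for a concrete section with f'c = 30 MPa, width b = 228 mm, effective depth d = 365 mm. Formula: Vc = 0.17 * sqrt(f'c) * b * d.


Vc = 0.17 * sqrt(30) * 228 * 365 / 1000
= 77.49 kN

77.49


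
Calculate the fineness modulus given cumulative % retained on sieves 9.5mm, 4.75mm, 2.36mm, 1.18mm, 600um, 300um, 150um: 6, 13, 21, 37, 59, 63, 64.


FM = sum(cumulative % retained) / 100
= 263 / 100
= 2.63

2.63


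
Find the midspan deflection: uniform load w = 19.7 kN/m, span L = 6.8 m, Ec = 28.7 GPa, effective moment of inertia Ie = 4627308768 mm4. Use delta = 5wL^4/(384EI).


Convert: L = 6.8 m = 6800 mm, Ec = 28.7 GPa = 28700 MPa
delta = 5 * 19.7 * 6800^4 / (384 * 28700 * 4627308768)
= 4.13 mm

4.13


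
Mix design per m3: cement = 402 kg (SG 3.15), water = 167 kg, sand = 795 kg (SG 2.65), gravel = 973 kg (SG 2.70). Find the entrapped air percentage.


Vol cement = 402 / (3.15 * 1000) = 0.127619 m3
Vol water = 167 / 1000 = 0.167 m3
Vol sand = 795 / (2.65 * 1000) = 0.3 m3
Vol gravel = 973 / (2.70 * 1000) = 0.36037 m3
Total solid + water volume = 0.954989 m3
Air = (1 - 0.954989) * 100 = 4.5%

4.5


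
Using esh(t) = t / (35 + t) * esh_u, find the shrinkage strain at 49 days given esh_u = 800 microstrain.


esh(49) = 49 / (35 + 49) * 800
= 49 / 84 * 800
= 466.7 microstrain

466.7


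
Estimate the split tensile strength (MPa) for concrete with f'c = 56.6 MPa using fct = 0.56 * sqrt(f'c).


fct = 0.56 * sqrt(56.6)
= 0.56 * 7.523
= 4.213 MPa

4.213


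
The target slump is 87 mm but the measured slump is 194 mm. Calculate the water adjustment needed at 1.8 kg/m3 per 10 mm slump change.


Difference = 87 - 194 = -107 mm
Water adjustment = -107 * 1.8 / 10 = -19.3 kg/m3

-19.3


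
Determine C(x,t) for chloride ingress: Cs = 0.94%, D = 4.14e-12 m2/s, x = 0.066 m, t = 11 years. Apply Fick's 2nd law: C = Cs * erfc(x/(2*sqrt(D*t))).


t_seconds = 11 * 365.25 * 24 * 3600 = 347133600.0 s
arg = 0.066 / (2 * sqrt(4.14e-12 * 347133600.0))
= 0.8705
erfc(0.8705) = 0.2183
C = 0.94 * 0.2183 = 0.2052%

0.2052


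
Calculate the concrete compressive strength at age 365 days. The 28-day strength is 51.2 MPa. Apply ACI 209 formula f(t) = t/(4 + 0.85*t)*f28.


f(365) = 365 / (4 + 0.85 * 365) * 51.2
= 365 / 314.25 * 51.2
= 59.47 MPa

59.47


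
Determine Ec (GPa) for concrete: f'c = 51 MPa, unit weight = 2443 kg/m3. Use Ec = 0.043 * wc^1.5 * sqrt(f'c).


Ec = 0.043 * 2443^1.5 * sqrt(51) / 1000
= 37.08 GPa

37.08


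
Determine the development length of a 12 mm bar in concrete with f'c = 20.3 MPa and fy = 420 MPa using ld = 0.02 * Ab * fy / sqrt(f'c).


Ab = pi * 12^2 / 4 = 113.097 mm2
ld = 0.02 * 113.097 * 420 / sqrt(20.3)
= 210.9 mm

210.9


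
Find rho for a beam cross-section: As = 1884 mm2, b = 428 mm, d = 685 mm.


rho = As / (b * d)
= 1884 / (428 * 685)
= 0.0064

0.0064


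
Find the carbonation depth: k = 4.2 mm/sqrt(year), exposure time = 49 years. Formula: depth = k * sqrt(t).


depth = k * sqrt(t)
= 4.2 * sqrt(49)
= 29.4 mm

29.4


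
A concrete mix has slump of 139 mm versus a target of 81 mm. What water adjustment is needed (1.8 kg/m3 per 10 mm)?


Difference = 81 - 139 = -58 mm
Water adjustment = -58 * 1.8 / 10 = -10.4 kg/m3

-10.4


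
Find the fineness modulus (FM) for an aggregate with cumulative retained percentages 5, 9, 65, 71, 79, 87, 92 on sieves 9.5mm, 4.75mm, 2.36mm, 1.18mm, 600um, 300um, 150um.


FM = sum(cumulative % retained) / 100
= 408 / 100
= 4.08

4.08


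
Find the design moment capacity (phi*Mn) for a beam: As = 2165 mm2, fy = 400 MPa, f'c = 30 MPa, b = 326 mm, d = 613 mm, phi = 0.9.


a = As * fy / (0.85 * f'c * b)
= 2165 * 400 / (0.85 * 30 * 326)
= 104.1742 mm
Mn = As * fy * (d - a/2) / 10^6
= 485.7506 kN-m
phi*Mn = 0.9 * 485.7506 = 437.18 kN-m

437.18


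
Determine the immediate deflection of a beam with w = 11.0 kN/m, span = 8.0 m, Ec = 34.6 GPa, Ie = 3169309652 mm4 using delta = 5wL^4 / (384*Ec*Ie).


Convert: L = 8.0 m = 8000 mm, Ec = 34.6 GPa = 34600 MPa
delta = 5 * 11.0 * 8000^4 / (384 * 34600 * 3169309652)
= 5.35 mm

5.35


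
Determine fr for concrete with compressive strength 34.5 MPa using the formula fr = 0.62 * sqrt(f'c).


fr = 0.62 * sqrt(34.5)
= 3.642 MPa

3.642


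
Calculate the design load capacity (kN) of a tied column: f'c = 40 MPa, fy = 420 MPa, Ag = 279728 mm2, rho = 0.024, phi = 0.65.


Ast = rho * Ag = 0.024 * 279728 = 6713.472 mm2
phi*Pn = 0.65 * 0.80 * (0.85 * 40 * (279728 - 6713.472) + 420 * 6713.472) / 1000
= 6293.12 kN

6293.12


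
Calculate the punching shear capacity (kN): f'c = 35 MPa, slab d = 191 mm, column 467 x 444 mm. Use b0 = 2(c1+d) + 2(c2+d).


b0 = 2*(467 + 191) + 2*(444 + 191) = 2586 mm
Vc = 0.33 * sqrt(35) * 2586 * 191 / 1000
= 964.29 kN

964.29


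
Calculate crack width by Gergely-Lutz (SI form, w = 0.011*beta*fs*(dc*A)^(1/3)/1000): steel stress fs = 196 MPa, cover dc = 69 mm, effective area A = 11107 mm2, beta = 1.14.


w = 0.011 * beta * fs * (dc * A)^(1/3) / 1000
= 0.011 * 1.14 * 196 * (69 * 11107)^(1/3) / 1000
= 0.225 mm

0.225


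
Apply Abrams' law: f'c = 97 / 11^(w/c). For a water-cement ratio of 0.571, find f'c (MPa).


f'c = 97 / 11^0.571
= 97 / 3.932
= 24.67 MPa

24.67


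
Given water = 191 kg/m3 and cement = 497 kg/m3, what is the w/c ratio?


w/c = water / cement
w/c = 191 / 497 = 0.384

0.384


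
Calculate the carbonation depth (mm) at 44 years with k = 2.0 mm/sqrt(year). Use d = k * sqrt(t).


depth = k * sqrt(t)
= 2.0 * sqrt(44)
= 13.27 mm

13.27


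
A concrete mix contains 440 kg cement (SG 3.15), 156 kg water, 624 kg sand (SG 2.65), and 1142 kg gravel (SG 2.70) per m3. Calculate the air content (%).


Vol cement = 440 / (3.15 * 1000) = 0.139683 m3
Vol water = 156 / 1000 = 0.156 m3
Vol sand = 624 / (2.65 * 1000) = 0.235472 m3
Vol gravel = 1142 / (2.70 * 1000) = 0.422963 m3
Total solid + water volume = 0.954117 m3
Air = (1 - 0.954117) * 100 = 4.59%

4.59


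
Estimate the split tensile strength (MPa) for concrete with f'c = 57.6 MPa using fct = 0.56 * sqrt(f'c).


fct = 0.56 * sqrt(57.6)
= 0.56 * 7.589
= 4.25 MPa

4.25


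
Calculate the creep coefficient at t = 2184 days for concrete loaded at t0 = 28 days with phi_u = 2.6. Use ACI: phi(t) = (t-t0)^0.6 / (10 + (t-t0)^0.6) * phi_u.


dt = 2184 - 28 = 2156
phi = 2156^0.6 / (10 + 2156^0.6) * 2.6
= 2.364

2.364


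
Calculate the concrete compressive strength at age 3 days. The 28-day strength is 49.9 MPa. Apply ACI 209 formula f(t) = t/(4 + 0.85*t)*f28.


f(3) = 3 / (4 + 0.85 * 3) * 49.9
= 3 / 6.55 * 49.9
= 22.85 MPa

22.85


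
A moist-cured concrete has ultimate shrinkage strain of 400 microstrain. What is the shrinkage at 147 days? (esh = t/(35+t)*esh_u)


esh(147) = 147 / (35 + 147) * 400
= 147 / 182 * 400
= 323.1 microstrain

323.1


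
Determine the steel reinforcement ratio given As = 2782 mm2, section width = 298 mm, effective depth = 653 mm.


rho = As / (b * d)
= 2782 / (298 * 653)
= 0.0143

0.0143


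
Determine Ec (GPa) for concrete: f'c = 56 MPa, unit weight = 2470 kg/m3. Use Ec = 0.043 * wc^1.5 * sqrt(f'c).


Ec = 0.043 * 2470^1.5 * sqrt(56) / 1000
= 39.5 GPa

39.5


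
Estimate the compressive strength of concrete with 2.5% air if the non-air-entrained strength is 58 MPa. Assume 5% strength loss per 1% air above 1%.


Strength loss = (2.5 - 1) * 5 = 7.5%
f'c = 58 * (1 - 7.5/100)
= 53.65 MPa

53.65


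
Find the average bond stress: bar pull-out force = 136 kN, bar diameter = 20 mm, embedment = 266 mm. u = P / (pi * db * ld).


u = P / (pi * db * ld)
= 136 * 1000 / (pi * 20 * 266)
= 8.137 MPa

8.137


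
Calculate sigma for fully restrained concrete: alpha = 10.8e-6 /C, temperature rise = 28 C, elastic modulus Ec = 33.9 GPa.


sigma = alpha * dT * Ec
= 10.8e-6 * 28 * 33.9 * 1000
= 10.251 MPa

10.251


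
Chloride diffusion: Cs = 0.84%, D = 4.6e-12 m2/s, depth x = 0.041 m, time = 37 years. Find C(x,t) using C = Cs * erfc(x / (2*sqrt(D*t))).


t_seconds = 37 * 365.25 * 24 * 3600 = 1167631200.0 s
arg = 0.041 / (2 * sqrt(4.6e-12 * 1167631200.0))
= 0.2797
erfc(0.2797) = 0.6924
C = 0.84 * 0.6924 = 0.5816%

0.5816


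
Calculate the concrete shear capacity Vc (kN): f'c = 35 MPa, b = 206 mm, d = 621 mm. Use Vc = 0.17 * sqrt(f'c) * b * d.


Vc = 0.17 * sqrt(35) * 206 * 621 / 1000
= 128.66 kN

128.66


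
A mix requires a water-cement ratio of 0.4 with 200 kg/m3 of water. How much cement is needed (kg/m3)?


Cement = water / (w/c)
= 200 / 0.4
= 500.0 kg/m3

500.0


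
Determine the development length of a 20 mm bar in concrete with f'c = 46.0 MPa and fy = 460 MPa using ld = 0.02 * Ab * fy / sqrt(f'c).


Ab = pi * 20^2 / 4 = 314.159 mm2
ld = 0.02 * 314.159 * 460 / sqrt(46.0)
= 426.1 mm

426.1


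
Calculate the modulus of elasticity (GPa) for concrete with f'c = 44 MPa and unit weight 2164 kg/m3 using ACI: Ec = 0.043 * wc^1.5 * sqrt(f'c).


Ec = 0.043 * 2164^1.5 * sqrt(44) / 1000
= 28.71 GPa

28.71


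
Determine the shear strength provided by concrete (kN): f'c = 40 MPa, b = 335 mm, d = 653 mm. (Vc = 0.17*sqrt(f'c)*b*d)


Vc = 0.17 * sqrt(40) * 335 * 653 / 1000
= 235.2 kN

235.2


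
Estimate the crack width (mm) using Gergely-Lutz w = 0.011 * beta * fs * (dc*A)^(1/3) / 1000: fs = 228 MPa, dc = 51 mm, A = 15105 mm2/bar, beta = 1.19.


w = 0.011 * beta * fs * (dc * A)^(1/3) / 1000
= 0.011 * 1.19 * 228 * (51 * 15105)^(1/3) / 1000
= 0.274 mm

0.274


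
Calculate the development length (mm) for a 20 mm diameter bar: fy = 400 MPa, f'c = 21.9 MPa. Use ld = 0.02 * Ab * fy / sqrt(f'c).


Ab = pi * 20^2 / 4 = 314.159 mm2
ld = 0.02 * 314.159 * 400 / sqrt(21.9)
= 537.1 mm

537.1


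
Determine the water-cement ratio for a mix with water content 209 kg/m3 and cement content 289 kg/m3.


w/c = water / cement
w/c = 209 / 289 = 0.723

0.723


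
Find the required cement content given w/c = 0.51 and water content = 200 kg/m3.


Cement = water / (w/c)
= 200 / 0.51
= 392.2 kg/m3

392.2


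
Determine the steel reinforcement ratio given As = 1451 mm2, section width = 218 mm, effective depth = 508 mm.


rho = As / (b * d)
= 1451 / (218 * 508)
= 0.0131

0.0131


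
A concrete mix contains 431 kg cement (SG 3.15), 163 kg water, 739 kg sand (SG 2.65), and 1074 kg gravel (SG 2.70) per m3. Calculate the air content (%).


Vol cement = 431 / (3.15 * 1000) = 0.136825 m3
Vol water = 163 / 1000 = 0.163 m3
Vol sand = 739 / (2.65 * 1000) = 0.278868 m3
Vol gravel = 1074 / (2.70 * 1000) = 0.397778 m3
Total solid + water volume = 0.976471 m3
Air = (1 - 0.976471) * 100 = 2.35%

2.35


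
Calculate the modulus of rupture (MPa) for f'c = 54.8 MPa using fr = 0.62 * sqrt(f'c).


fr = 0.62 * sqrt(54.8)
= 4.59 MPa

4.59


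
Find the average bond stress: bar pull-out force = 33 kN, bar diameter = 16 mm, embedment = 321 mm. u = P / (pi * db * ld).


u = P / (pi * db * ld)
= 33 * 1000 / (pi * 16 * 321)
= 2.045 MPa

2.045


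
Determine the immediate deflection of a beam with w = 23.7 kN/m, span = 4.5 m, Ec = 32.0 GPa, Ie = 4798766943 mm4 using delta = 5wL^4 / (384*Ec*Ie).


Convert: L = 4.5 m = 4500 mm, Ec = 32.0 GPa = 32000 MPa
delta = 5 * 23.7 * 4500^4 / (384 * 32000 * 4798766943)
= 0.82 mm

0.82


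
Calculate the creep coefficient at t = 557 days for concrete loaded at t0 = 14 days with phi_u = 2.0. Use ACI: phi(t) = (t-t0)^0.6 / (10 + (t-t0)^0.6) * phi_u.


dt = 557 - 14 = 543
phi = 543^0.6 / (10 + 543^0.6) * 2.0
= 1.628

1.628


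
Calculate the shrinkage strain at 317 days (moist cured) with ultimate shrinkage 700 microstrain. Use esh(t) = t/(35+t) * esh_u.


esh(317) = 317 / (35 + 317) * 700
= 317 / 352 * 700
= 630.4 microstrain

630.4


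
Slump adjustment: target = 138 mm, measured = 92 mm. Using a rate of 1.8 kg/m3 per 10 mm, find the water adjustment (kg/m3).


Difference = 138 - 92 = 46 mm
Water adjustment = 46 * 1.8 / 10 = 8.3 kg/m3

8.3


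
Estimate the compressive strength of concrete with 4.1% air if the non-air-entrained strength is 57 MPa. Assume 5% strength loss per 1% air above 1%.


Strength loss = (4.1 - 1) * 5 = 15.5%
f'c = 57 * (1 - 15.5/100)
= 48.16 MPa

48.16


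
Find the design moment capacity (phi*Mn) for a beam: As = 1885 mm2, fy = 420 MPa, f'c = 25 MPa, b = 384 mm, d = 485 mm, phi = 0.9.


a = As * fy / (0.85 * f'c * b)
= 1885 * 420 / (0.85 * 25 * 384)
= 97.0221 mm
Mn = As * fy * (d - a/2) / 10^6
= 345.5683 kN-m
phi*Mn = 0.9 * 345.5683 = 311.01 kN-m

311.01


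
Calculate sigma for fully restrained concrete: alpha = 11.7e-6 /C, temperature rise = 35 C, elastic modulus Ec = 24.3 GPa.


sigma = alpha * dT * Ec
= 11.7e-6 * 35 * 24.3 * 1000
= 9.951 MPa

9.951


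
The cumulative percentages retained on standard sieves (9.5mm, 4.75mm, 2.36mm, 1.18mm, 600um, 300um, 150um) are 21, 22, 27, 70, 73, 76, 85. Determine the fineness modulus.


FM = sum(cumulative % retained) / 100
= 374 / 100
= 3.74

3.74


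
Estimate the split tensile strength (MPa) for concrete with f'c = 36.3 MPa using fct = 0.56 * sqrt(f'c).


fct = 0.56 * sqrt(36.3)
= 0.56 * 6.025
= 3.374 MPa

3.374


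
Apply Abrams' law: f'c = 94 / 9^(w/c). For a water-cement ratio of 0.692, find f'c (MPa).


f'c = 94 / 9^0.692
= 94 / 4.574
= 20.55 MPa

20.55


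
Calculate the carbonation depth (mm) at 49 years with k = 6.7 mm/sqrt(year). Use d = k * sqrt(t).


depth = k * sqrt(t)
= 6.7 * sqrt(49)
= 46.9 mm

46.9


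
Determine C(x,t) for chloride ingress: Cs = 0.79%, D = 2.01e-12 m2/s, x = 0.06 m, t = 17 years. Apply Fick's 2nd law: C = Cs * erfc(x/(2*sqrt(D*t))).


t_seconds = 17 * 365.25 * 24 * 3600 = 536479200.0 s
arg = 0.06 / (2 * sqrt(2.01e-12 * 536479200.0))
= 0.9136
erfc(0.9136) = 0.1964
C = 0.79 * 0.1964 = 0.1551%

0.1551


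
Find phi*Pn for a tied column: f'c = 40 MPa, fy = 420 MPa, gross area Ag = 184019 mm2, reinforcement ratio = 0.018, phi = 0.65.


Ast = rho * Ag = 0.018 * 184019 = 3312.342 mm2
phi*Pn = 0.65 * 0.80 * (0.85 * 40 * (184019 - 3312.342) + 420 * 3312.342) / 1000
= 3918.31 kN

3918.31
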